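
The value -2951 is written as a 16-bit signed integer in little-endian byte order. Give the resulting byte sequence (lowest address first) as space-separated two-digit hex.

Two's complement of -2951 in 16 bits: 2951 = 0x0B87; invert → 0xF478; add 1 → 0xF479.
Split into bytes (most-significant first): F4 79.
In little-endian order the low byte comes first in memory.
So at ascending addresses the bytes are 79 F4.

79 F4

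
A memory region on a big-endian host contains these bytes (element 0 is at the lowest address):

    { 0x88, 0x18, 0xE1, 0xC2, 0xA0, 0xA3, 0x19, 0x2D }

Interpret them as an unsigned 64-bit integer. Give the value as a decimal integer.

Big-endian stores the most-significant byte at the lowest address.
The bytes are already most-significant first: 0x8818E1C2A0A3192D.
0x8818E1C2A0A3192D = 9806836414634203437.

9806836414634203437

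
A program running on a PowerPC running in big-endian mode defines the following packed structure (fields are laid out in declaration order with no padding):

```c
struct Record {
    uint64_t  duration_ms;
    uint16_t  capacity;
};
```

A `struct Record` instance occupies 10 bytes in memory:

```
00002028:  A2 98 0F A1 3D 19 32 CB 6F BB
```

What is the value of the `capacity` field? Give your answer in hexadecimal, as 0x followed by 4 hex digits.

`capacity` follows `duration_ms` (8 bytes), so it starts at byte offset 8 and occupies 2 bytes.
Bytes at offsets 8..9: 6F BB.
Big-endian: lowest address holds the most-significant byte.
The bytes are already most-significant first: 0x6FBB.

0x6FBB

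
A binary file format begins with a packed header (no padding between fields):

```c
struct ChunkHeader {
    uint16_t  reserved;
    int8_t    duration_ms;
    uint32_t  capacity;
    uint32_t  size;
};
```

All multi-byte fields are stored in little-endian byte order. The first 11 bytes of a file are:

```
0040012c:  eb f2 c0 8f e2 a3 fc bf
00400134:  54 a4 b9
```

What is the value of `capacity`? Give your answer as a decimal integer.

4238598799

`capacity` follows `reserved` (2 B), `duration_ms` (1 B), so it starts at offset 2 + 1 = 3 and occupies 4 bytes.
Bytes at offsets 3..6: 8F E2 A3 FC.
Little-endian stores the least-significant byte at the lowest address.
Reassemble most-significant byte first: FC A3 E2 8F → 0xFCA3E28F.
0xFCA3E28F = 4238598799.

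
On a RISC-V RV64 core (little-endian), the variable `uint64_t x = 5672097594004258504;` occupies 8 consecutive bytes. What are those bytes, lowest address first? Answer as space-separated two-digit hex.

5672097594004258504 in hexadecimal, padded to 64 bits, is 0x4EB756B5ADF8BEC8.
Split into bytes (most-significant first): 4E B7 56 B5 AD F8 BE C8.
Little-endian: lowest address holds the least-significant byte.
So at ascending addresses the bytes are C8 BE F8 AD B5 56 B7 4E.

C8 BE F8 AD B5 56 B7 4E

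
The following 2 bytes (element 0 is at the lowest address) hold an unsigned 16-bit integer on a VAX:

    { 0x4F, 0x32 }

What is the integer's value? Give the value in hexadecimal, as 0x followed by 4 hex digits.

Little-endian stores the least-significant byte at the lowest address.
Reassemble most-significant byte first: 32 4F → 0x324F.

0x324F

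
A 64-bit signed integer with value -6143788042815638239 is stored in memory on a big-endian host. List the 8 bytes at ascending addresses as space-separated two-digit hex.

AA BC E1 53 84 AE 75 21

Two's complement of -6143788042815638239 in 64 bits: 6143788042815638239 = 0x55431EAC7B518ADF; invert → 0xAABCE15384AE7520; add 1 → 0xAABCE15384AE7521.
Split into bytes (most-significant first): AA BC E1 53 84 AE 75 21.
In big-endian order the high byte comes first in memory.
So the memory order matches the most-significant-first order: AA BC E1 53 84 AE 75 21.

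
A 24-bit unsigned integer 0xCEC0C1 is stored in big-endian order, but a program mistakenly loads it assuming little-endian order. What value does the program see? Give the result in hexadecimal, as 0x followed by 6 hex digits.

0xC1C0CE

Stored big-endian, the bytes at ascending addresses are CE C0 C1.
Read back as little-endian, the first byte is least significant, giving 0xC1C0CE.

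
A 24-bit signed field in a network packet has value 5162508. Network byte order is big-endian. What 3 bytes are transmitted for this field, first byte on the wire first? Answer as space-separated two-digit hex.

4E C6 0C

5162508 in hexadecimal, padded to 24 bits, is 0x4EC60C.
Split into bytes (most-significant first): 4E C6 0C.
In big-endian order the high byte comes first in memory.
So the memory order matches the most-significant-first order: 4E C6 0C.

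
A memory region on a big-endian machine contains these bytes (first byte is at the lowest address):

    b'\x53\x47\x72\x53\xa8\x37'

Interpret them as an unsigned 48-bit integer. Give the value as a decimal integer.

91566325868599

Big-endian stores the most-significant byte at the lowest address.
The bytes are already most-significant first: 0x53477253A837.
0x53477253A837 = 91566325868599.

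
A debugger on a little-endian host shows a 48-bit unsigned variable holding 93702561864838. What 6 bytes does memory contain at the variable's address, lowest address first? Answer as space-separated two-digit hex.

86 1C EA D3 38 55

93702561864838 in hexadecimal, padded to 48 bits, is 0x5538D3EA1C86.
Split into bytes (most-significant first): 55 38 D3 EA 1C 86.
Little-endian stores the least-significant byte at the lowest address.
So at ascending addresses the bytes are 86 1C EA D3 38 55.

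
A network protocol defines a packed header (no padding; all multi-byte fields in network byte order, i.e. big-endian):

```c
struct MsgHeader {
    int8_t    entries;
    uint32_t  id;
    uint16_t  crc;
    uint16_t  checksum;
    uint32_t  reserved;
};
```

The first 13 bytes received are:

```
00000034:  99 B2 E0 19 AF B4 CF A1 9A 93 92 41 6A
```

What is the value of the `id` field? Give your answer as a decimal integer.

`id` follows `entries` (1 byte), so it starts at byte offset 1 and occupies 4 bytes.
Bytes at offsets 1..4: B2 E0 19 AF.
In big-endian order the high byte comes first in memory.
The bytes are already most-significant first: 0xB2E019AF.
0xB2E019AF = 3001031087.

3001031087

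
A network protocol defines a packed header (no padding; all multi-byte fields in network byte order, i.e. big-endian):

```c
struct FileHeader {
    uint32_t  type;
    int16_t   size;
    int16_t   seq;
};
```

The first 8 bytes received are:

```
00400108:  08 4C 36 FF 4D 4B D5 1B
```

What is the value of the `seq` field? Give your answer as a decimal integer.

`seq` follows `type` (4 B), `size` (2 B), so it starts at offset 4 + 2 = 6 and occupies 2 bytes.
Bytes at offsets 6..7: D5 1B.
In big-endian order the high byte comes first in memory.
The bytes are already most-significant first: 0xD51B.
Top bit is set, so as a signed 16-bit value this is 0xD51B − 2^16 = -10981.

-10981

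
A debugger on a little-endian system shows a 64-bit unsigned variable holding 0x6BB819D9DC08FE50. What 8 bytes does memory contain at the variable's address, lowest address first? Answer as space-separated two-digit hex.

Split into bytes (most-significant first): 6B B8 19 D9 DC 08 FE 50.
Little-endian: lowest address holds the least-significant byte.
So at ascending addresses the bytes are 50 FE 08 DC D9 19 B8 6B.

50 FE 08 DC D9 19 B8 6B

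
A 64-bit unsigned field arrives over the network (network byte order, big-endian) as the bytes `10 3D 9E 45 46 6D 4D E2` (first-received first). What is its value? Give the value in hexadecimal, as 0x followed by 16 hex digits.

0x103D9E45466D4DE2

Big-endian stores the most-significant byte at the lowest address.
The bytes are already most-significant first: 0x103D9E45466D4DE2.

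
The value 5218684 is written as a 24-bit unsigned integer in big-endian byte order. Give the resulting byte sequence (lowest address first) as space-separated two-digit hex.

4F A1 7C

5218684 in hexadecimal, padded to 24 bits, is 0x4FA17C.
Split into bytes (most-significant first): 4F A1 7C.
In big-endian order the high byte comes first in memory.
So the memory order matches the most-significant-first order: 4F A1 7C.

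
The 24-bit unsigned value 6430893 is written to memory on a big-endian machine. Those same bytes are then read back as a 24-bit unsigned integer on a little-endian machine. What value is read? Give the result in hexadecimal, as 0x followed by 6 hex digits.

6430893 in 24-bit hexadecimal is 0x6220AD.
Stored big-endian, the bytes at ascending addresses are 62 20 AD.
Read back as little-endian, the first byte is least significant, giving 0xAD2062.

0xAD2062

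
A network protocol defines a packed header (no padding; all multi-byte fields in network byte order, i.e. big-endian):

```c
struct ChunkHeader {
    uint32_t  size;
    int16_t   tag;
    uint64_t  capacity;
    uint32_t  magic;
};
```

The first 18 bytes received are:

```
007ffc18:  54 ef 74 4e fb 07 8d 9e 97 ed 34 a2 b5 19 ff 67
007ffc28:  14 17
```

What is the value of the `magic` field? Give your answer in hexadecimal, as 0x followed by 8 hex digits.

0xFF671417

`magic` follows `size` (4 B), `tag` (2 B), `capacity` (8 B), so it starts at offset 4 + 2 + 8 = 14 and occupies 4 bytes.
Bytes at offsets 14..17: FF 67 14 17.
Big-endian stores the most-significant byte at the lowest address.
The bytes are already most-significant first: 0xFF671417.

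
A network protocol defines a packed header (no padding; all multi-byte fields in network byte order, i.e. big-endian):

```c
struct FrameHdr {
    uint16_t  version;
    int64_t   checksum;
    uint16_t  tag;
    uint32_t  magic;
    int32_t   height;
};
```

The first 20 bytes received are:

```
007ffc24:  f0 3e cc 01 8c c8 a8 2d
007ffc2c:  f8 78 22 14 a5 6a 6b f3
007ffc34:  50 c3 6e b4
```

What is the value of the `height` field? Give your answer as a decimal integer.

1354985140

`height` follows `version` (2 B), `checksum` (8 B), `tag` (2 B), `magic` (4 B), so it starts at offset 2 + 8 + 2 + 4 = 16 and occupies 4 bytes.
Bytes at offsets 16..19: 50 C3 6E B4.
Big-endian stores the most-significant byte at the lowest address.
The bytes are already most-significant first: 0x50C36EB4.
0x50C36EB4 = 1354985140.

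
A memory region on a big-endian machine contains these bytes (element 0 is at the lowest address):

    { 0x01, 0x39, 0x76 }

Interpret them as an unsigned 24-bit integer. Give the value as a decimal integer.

80246

Big-endian stores the most-significant byte at the lowest address.
The bytes are already most-significant first: 0x013976.
0x013976 = 80246.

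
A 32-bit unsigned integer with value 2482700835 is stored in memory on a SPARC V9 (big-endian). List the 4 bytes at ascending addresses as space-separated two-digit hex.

93 FB 02 23

2482700835 in hexadecimal, padded to 32 bits, is 0x93FB0223.
Split into bytes (most-significant first): 93 FB 02 23.
Big-endian: lowest address holds the most-significant byte.
So the memory order matches the most-significant-first order: 93 FB 02 23.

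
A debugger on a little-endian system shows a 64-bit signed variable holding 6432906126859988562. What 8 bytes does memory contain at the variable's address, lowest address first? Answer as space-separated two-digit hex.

6432906126859988562 in hexadecimal, padded to 64 bits, is 0x5946460A14EC6E52.
Split into bytes (most-significant first): 59 46 46 0A 14 EC 6E 52.
Little-endian: lowest address holds the least-significant byte.
So at ascending addresses the bytes are 52 6E EC 14 0A 46 46 59.

52 6E EC 14 0A 46 46 59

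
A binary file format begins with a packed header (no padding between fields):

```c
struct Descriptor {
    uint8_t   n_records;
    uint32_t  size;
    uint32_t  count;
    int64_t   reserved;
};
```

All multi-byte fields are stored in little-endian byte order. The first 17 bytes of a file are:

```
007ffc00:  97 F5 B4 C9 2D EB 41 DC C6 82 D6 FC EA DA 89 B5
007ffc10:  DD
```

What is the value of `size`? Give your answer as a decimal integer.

`size` follows `n_records` (1 byte), so it starts at byte offset 1 and occupies 4 bytes.
Bytes at offsets 1..4: F5 B4 C9 2D.
Little-endian stores the least-significant byte at the lowest address.
Reassemble most-significant byte first: 2D C9 B4 F5 → 0x2DC9B4F5.
0x2DC9B4F5 = 768193781.

768193781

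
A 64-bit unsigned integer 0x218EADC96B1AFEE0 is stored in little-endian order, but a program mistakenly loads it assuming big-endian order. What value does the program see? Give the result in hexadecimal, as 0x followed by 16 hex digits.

0xE0FE1A6BC9AD8E21

Stored little-endian, the bytes at ascending addresses are E0 FE 1A 6B C9 AD 8E 21.
Read back as big-endian, the last byte is least significant, giving 0xE0FE1A6BC9AD8E21.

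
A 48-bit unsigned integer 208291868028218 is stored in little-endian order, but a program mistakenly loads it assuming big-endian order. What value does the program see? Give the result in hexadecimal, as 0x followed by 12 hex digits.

0x3AADCDBA70BD

208291868028218 in 48-bit hexadecimal is 0xBD70BACDAD3A.
Stored little-endian, the bytes at ascending addresses are 3A AD CD BA 70 BD.
Read back as big-endian, the last byte is least significant, giving 0x3AADCDBA70BD.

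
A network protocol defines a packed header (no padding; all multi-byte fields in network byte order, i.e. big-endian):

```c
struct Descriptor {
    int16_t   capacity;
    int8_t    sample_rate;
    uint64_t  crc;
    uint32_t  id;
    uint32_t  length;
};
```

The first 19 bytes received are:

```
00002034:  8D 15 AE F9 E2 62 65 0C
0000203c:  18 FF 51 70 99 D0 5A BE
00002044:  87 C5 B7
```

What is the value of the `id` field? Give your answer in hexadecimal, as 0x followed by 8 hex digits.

0x7099D05A

`id` follows `capacity` (2 B), `sample_rate` (1 B), `crc` (8 B), so it starts at offset 2 + 1 + 8 = 11 and occupies 4 bytes.
Bytes at offsets 11..14: 70 99 D0 5A.
Big-endian stores the most-significant byte at the lowest address.
The bytes are already most-significant first: 0x7099D05A.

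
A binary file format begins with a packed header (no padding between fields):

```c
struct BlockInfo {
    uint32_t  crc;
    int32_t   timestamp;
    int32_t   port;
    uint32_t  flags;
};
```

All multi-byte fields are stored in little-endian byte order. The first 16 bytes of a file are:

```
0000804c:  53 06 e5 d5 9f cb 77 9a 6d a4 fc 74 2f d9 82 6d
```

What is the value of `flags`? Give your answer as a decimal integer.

`flags` follows `crc` (4 B), `timestamp` (4 B), `port` (4 B), so it starts at offset 4 + 4 + 4 = 12 and occupies 4 bytes.
Bytes at offsets 12..15: 2F D9 82 6D.
Little-endian: lowest address holds the least-significant byte.
Reassemble most-significant byte first: 6D 82 D9 2F → 0x6D82D92F.
0x6D82D92F = 1837291823.

1837291823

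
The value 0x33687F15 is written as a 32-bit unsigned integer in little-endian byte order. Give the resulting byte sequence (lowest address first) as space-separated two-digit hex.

Split into bytes (most-significant first): 33 68 7F 15.
In little-endian order the low byte comes first in memory.
So at ascending addresses the bytes are 15 7F 68 33.

15 7F 68 33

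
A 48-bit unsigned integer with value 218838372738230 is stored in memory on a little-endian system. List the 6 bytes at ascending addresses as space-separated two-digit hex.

218838372738230 in hexadecimal, padded to 48 bits, is 0xC708477864B6.
Split into bytes (most-significant first): C7 08 47 78 64 B6.
In little-endian order the low byte comes first in memory.
So at ascending addresses the bytes are B6 64 78 47 08 C7.

B6 64 78 47 08 C7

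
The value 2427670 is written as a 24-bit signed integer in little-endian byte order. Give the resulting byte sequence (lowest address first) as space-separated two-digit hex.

16 0B 25

2427670 in hexadecimal, padded to 24 bits, is 0x250B16.
Split into bytes (most-significant first): 25 0B 16.
Little-endian: lowest address holds the least-significant byte.
So at ascending addresses the bytes are 16 0B 25.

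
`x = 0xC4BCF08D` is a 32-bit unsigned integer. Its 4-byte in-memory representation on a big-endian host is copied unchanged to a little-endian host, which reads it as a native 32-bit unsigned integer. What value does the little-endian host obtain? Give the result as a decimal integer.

Stored big-endian, the bytes at ascending addresses are C4 BC F0 8D.
Read back as little-endian, the first byte is least significant, giving 0x8DF0BCC4.
0x8DF0BCC4 = 2381364420.

2381364420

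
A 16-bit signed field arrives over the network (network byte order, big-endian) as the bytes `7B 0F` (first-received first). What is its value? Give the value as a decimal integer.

In big-endian order the high byte comes first in memory.
The bytes are already most-significant first: 0x7B0F.
0x7B0F = 31503.

31503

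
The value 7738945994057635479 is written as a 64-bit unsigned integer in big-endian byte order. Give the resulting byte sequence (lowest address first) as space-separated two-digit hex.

7738945994057635479 in hexadecimal, padded to 64 bits, is 0x6B664260FFBCD697.
Split into bytes (most-significant first): 6B 66 42 60 FF BC D6 97.
In big-endian order the high byte comes first in memory.
So the memory order matches the most-significant-first order: 6B 66 42 60 FF BC D6 97.

6B 66 42 60 FF BC D6 97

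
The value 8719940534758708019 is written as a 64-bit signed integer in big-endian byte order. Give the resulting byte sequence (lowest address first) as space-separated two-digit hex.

8719940534758708019 in hexadecimal, padded to 64 bits, is 0x790373B754D29333.
Split into bytes (most-significant first): 79 03 73 B7 54 D2 93 33.
Big-endian stores the most-significant byte at the lowest address.
So the memory order matches the most-significant-first order: 79 03 73 B7 54 D2 93 33.

79 03 73 B7 54 D2 93 33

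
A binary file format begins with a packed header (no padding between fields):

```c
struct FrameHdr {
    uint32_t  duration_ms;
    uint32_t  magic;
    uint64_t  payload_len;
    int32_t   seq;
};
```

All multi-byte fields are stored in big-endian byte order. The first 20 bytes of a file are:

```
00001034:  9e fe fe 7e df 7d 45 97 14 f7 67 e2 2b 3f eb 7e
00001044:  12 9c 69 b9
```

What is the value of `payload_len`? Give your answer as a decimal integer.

1510790421091969918

`payload_len` follows `duration_ms` (4 B), `magic` (4 B), so it starts at offset 4 + 4 = 8 and occupies 8 bytes.
Bytes at offsets 8..15: 14 F7 67 E2 2B 3F EB 7E.
Big-endian stores the most-significant byte at the lowest address.
The bytes are already most-significant first: 0x14F767E22B3FEB7E.
0x14F767E22B3FEB7E = 1510790421091969918.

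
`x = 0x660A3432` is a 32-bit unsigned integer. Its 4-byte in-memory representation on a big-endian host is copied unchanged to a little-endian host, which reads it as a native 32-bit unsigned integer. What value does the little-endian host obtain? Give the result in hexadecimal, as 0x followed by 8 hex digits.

Stored big-endian, the bytes at ascending addresses are 66 0A 34 32.
Read back as little-endian, the first byte is least significant, giving 0x32340A66.

0x32340A66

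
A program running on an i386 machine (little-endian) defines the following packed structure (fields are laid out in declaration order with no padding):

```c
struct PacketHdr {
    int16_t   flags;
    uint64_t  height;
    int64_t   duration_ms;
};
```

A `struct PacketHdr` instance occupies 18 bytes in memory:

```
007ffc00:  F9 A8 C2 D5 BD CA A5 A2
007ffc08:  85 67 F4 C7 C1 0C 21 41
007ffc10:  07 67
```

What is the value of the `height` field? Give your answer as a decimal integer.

`height` follows `flags` (2 bytes), so it starts at byte offset 2 and occupies 8 bytes.
Bytes at offsets 2..9: C2 D5 BD CA A5 A2 85 67.
Little-endian: lowest address holds the least-significant byte.
Reassemble most-significant byte first: 67 85 A2 A5 CA BD D5 C2 → 0x6785A2A5CABDD5C2.
0x6785A2A5CABDD5C2 = 7459547190763836866.

7459547190763836866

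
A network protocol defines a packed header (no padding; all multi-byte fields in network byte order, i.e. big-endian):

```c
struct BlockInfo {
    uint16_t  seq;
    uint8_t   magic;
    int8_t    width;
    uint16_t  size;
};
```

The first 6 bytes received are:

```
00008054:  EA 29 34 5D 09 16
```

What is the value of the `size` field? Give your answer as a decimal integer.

`size` follows `seq` (2 B), `magic` (1 B), `width` (1 B), so it starts at offset 2 + 1 + 1 = 4 and occupies 2 bytes.
Bytes at offsets 4..5: 09 16.
In big-endian order the high byte comes first in memory.
The bytes are already most-significant first: 0x0916.
0x0916 = 2326.

2326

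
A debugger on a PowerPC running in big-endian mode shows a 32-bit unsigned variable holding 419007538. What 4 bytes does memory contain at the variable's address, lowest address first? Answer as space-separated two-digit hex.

419007538 in hexadecimal, padded to 32 bits, is 0x18F98C32.
Split into bytes (most-significant first): 18 F9 8C 32.
Big-endian stores the most-significant byte at the lowest address.
So the memory order matches the most-significant-first order: 18 F9 8C 32.

18 F9 8C 32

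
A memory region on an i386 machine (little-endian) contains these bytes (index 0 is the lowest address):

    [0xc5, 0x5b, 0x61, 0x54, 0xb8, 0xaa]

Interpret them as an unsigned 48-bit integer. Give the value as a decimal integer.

187708666371013

Little-endian: lowest address holds the least-significant byte.
Reassemble most-significant byte first: AA B8 54 61 5B C5 → 0xAAB854615BC5.
0xAAB854615BC5 = 187708666371013.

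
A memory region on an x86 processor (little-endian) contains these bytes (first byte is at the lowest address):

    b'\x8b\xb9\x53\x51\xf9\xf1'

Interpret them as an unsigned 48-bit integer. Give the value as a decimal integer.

In little-endian order the low byte comes first in memory.
Reassemble most-significant byte first: F1 F9 51 53 B9 8B → 0xF1F95153B98B.
0xF1F95153B98B = 266053113592203.

266053113592203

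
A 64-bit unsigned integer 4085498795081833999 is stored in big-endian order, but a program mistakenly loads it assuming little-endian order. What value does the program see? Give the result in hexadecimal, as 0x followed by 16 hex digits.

0x0F9E231B829BB238

4085498795081833999 in 64-bit hexadecimal is 0x38B29B821B239E0F.
Stored big-endian, the bytes at ascending addresses are 38 B2 9B 82 1B 23 9E 0F.
Read back as little-endian, the first byte is least significant, giving 0x0F9E231B829BB238.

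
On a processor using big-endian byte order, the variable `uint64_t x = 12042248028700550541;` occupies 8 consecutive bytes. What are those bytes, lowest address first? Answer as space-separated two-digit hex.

12042248028700550541 in hexadecimal, padded to 64 bits, is 0xA71EA8C78FD8258D.
Split into bytes (most-significant first): A7 1E A8 C7 8F D8 25 8D.
Big-endian: lowest address holds the most-significant byte.
So the memory order matches the most-significant-first order: A7 1E A8 C7 8F D8 25 8D.

A7 1E A8 C7 8F D8 25 8D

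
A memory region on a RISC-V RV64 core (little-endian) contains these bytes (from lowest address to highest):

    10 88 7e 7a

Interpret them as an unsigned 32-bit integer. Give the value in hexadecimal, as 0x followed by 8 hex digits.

In little-endian order the low byte comes first in memory.
Reassemble most-significant byte first: 7A 7E 88 10 → 0x7A7E8810.

0x7A7E8810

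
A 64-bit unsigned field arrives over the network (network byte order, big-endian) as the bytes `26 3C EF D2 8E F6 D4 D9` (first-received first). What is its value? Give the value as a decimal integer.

2755340759664612569

Big-endian: lowest address holds the most-significant byte.
The bytes are already most-significant first: 0x263CEFD28EF6D4D9.
0x263CEFD28EF6D4D9 = 2755340759664612569.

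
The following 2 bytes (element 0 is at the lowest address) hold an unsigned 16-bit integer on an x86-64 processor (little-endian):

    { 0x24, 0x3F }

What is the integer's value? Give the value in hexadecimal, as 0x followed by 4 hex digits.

In little-endian order the low byte comes first in memory.
Reassemble most-significant byte first: 3F 24 → 0x3F24.

0x3F24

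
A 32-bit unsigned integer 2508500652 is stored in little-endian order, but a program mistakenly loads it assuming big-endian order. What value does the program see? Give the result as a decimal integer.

2508500652 in 32-bit hexadecimal is 0x9584AEAC.
Stored little-endian, the bytes at ascending addresses are AC AE 84 95.
Read back as big-endian, the last byte is least significant, giving 0xACAE8495.
0xACAE8495 = 2897118357.

2897118357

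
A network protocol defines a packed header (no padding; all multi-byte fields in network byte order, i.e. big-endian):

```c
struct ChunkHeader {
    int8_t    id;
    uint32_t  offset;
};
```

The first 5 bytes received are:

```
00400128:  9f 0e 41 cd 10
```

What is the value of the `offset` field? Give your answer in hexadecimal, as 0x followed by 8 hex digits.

0x0E41CD10

`offset` follows `id` (1 byte), so it starts at byte offset 1 and occupies 4 bytes.
Bytes at offsets 1..4: 0E 41 CD 10.
Big-endian: lowest address holds the most-significant byte.
The bytes are already most-significant first: 0x0E41CD10.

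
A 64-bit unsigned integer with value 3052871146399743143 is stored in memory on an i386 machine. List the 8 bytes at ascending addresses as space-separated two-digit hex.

3052871146399743143 in hexadecimal, padded to 64 bits, is 0x2A5DFA2202323CA7.
Split into bytes (most-significant first): 2A 5D FA 22 02 32 3C A7.
In little-endian order the low byte comes first in memory.
So at ascending addresses the bytes are A7 3C 32 02 22 FA 5D 2A.

A7 3C 32 02 22 FA 5D 2A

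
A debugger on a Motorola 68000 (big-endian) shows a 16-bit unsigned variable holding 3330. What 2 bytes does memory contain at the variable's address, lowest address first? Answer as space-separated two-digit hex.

3330 in hexadecimal, padded to 16 bits, is 0x0D02.
Split into bytes (most-significant first): 0D 02.
Big-endian: lowest address holds the most-significant byte.
So the memory order matches the most-significant-first order: 0D 02.

0D 02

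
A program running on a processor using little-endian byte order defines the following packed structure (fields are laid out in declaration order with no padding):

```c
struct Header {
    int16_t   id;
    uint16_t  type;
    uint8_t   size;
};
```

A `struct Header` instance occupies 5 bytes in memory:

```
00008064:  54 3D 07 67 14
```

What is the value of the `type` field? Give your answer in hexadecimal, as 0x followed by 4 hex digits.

`type` follows `id` (2 bytes), so it starts at byte offset 2 and occupies 2 bytes.
Bytes at offsets 2..3: 07 67.
Little-endian: lowest address holds the least-significant byte.
Reassemble most-significant byte first: 67 07 → 0x6707.

0x6707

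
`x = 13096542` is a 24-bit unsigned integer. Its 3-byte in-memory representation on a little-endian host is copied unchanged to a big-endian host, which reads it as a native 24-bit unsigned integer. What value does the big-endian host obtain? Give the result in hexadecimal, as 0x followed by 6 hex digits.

0x5ED6C7

13096542 in 24-bit hexadecimal is 0xC7D65E.
Stored little-endian, the bytes at ascending addresses are 5E D6 C7.
Read back as big-endian, the last byte is least significant, giving 0x5ED6C7.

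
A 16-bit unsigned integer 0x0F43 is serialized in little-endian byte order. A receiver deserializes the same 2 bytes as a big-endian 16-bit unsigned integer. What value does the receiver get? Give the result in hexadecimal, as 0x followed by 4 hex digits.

Stored little-endian, the bytes at ascending addresses are 43 0F.
Read back as big-endian, the last byte is least significant, giving 0x430F.

0x430F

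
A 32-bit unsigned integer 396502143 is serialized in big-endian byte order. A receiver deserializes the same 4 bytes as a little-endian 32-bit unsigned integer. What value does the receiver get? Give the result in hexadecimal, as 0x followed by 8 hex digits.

396502143 in 32-bit hexadecimal is 0x17A2247F.
Stored big-endian, the bytes at ascending addresses are 17 A2 24 7F.
Read back as little-endian, the first byte is least significant, giving 0x7F24A217.

0x7F24A217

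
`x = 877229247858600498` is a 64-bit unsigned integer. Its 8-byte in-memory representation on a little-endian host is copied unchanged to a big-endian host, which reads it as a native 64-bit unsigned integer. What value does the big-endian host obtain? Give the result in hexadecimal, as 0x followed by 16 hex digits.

877229247858600498 in 64-bit hexadecimal is 0x0C2C8B5A6931EA32.
Stored little-endian, the bytes at ascending addresses are 32 EA 31 69 5A 8B 2C 0C.
Read back as big-endian, the last byte is least significant, giving 0x32EA31695A8B2C0C.

0x32EA31695A8B2C0C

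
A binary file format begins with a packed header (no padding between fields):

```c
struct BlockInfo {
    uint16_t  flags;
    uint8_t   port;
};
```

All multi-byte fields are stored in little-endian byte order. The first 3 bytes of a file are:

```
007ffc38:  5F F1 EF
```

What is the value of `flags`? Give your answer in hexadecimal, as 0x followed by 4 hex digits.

`flags` is the first field, at byte offset 0, occupying 2 bytes.
Bytes at offsets 0..1: 5F F1.
Little-endian: lowest address holds the least-significant byte.
Reassemble most-significant byte first: F1 5F → 0xF15F.

0xF15F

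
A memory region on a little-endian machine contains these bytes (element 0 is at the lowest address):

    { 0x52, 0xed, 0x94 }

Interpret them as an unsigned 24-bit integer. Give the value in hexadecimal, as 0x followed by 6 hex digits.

Little-endian stores the least-significant byte at the lowest address.
Reassemble most-significant byte first: 94 ED 52 → 0x94ED52.

0x94ED52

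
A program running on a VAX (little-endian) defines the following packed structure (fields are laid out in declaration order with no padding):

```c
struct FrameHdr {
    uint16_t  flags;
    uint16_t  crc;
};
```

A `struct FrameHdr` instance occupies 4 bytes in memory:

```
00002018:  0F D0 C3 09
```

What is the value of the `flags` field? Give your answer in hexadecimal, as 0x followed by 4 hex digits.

0xD00F

`flags` is the first field, at byte offset 0, occupying 2 bytes.
Bytes at offsets 0..1: 0F D0.
Little-endian stores the least-significant byte at the lowest address.
Reassemble most-significant byte first: D0 0F → 0xD00F.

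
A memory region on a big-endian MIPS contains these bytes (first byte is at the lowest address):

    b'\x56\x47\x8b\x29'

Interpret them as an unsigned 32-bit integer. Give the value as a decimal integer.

Big-endian: lowest address holds the most-significant byte.
The bytes are already most-significant first: 0x56478B29.
0x56478B29 = 1447529257.

1447529257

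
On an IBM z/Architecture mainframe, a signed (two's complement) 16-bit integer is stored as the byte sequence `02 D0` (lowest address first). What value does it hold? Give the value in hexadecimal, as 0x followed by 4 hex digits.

Big-endian stores the most-significant byte at the lowest address.
The bytes are already most-significant first: 0x02D0.

0x02D0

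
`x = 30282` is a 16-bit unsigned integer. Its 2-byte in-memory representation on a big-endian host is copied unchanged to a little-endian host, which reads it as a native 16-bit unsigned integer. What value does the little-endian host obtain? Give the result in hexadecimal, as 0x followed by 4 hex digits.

30282 in 16-bit hexadecimal is 0x764A.
Stored big-endian, the bytes at ascending addresses are 76 4A.
Read back as little-endian, the first byte is least significant, giving 0x4A76.

0x4A76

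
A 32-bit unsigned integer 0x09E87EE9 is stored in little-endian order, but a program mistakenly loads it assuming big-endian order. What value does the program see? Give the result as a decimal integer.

Stored little-endian, the bytes at ascending addresses are E9 7E E8 09.
Read back as big-endian, the last byte is least significant, giving 0xE97EE809.
0xE97EE809 = 3917408265.

3917408265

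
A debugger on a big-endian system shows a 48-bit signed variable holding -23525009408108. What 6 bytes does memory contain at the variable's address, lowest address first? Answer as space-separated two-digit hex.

EA 9A A8 2B BF 94

Two's complement of -23525009408108 in 48 bits: 23525009408108 = 0x156557D4406C; invert → 0xEA9AA82BBF93; add 1 → 0xEA9AA82BBF94.
Split into bytes (most-significant first): EA 9A A8 2B BF 94.
In big-endian order the high byte comes first in memory.
So the memory order matches the most-significant-first order: EA 9A A8 2B BF 94.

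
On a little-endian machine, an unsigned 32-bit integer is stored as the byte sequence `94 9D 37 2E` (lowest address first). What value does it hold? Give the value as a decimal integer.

775396756

Little-endian: lowest address holds the least-significant byte.
Reassemble most-significant byte first: 2E 37 9D 94 → 0x2E379D94.
0x2E379D94 = 775396756.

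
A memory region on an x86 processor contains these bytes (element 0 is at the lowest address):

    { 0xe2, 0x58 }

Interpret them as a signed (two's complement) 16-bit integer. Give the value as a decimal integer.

Little-endian: lowest address holds the least-significant byte.
Reassemble most-significant byte first: 58 E2 → 0x58E2.
0x58E2 = 22754.

22754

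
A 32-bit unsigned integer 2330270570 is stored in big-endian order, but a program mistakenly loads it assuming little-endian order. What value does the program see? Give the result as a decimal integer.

2330270570 in 32-bit hexadecimal is 0x8AE51B6A.
Stored big-endian, the bytes at ascending addresses are 8A E5 1B 6A.
Read back as little-endian, the first byte is least significant, giving 0x6A1BE58A.
0x6A1BE58A = 1780213130.

1780213130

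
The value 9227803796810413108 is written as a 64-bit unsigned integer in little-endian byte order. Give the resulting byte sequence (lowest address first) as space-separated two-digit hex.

9227803796810413108 in hexadecimal, padded to 64 bits, is 0x800FBEA985E2B434.
Split into bytes (most-significant first): 80 0F BE A9 85 E2 B4 34.
Little-endian stores the least-significant byte at the lowest address.
So at ascending addresses the bytes are 34 B4 E2 85 A9 BE 0F 80.

34 B4 E2 85 A9 BE 0F 80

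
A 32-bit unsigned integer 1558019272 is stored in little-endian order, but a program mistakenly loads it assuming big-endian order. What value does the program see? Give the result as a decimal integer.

1558019272 in 32-bit hexadecimal is 0x5CDD7CC8.
Stored little-endian, the bytes at ascending addresses are C8 7C DD 5C.
Read back as big-endian, the last byte is least significant, giving 0xC87CDD5C.
0xC87CDD5C = 3363626332.

3363626332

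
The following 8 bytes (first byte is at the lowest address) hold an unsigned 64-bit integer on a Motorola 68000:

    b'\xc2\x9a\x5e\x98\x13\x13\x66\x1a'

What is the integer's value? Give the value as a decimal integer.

Big-endian stores the most-significant byte at the lowest address.
The bytes are already most-significant first: 0xC29A5E981313661A.
0xC29A5E981313661A = 14022624397019538970.

14022624397019538970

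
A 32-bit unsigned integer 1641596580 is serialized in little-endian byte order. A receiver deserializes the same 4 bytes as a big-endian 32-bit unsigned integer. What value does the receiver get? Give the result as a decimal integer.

1641596580 in 32-bit hexadecimal is 0x61D8C6A4.
Stored little-endian, the bytes at ascending addresses are A4 C6 D8 61.
Read back as big-endian, the last byte is least significant, giving 0xA4C6D861.
0xA4C6D861 = 2764494945.

2764494945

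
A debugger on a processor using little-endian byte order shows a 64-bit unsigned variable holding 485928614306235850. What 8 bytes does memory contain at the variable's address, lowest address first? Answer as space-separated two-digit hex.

CA C5 EB 09 80 5D BE 06

485928614306235850 in hexadecimal, padded to 64 bits, is 0x06BE5D8009EBC5CA.
Split into bytes (most-significant first): 06 BE 5D 80 09 EB C5 CA.
In little-endian order the low byte comes first in memory.
So at ascending addresses the bytes are CA C5 EB 09 80 5D BE 06.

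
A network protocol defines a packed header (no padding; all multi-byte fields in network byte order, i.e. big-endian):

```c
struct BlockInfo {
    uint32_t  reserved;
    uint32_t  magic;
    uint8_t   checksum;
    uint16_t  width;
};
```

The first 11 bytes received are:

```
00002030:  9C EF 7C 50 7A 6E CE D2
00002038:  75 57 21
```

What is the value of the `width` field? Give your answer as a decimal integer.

`width` follows `reserved` (4 B), `magic` (4 B), `checksum` (1 B), so it starts at offset 4 + 4 + 1 = 9 and occupies 2 bytes.
Bytes at offsets 9..10: 57 21.
Big-endian stores the most-significant byte at the lowest address.
The bytes are already most-significant first: 0x5721.
0x5721 = 22305.

22305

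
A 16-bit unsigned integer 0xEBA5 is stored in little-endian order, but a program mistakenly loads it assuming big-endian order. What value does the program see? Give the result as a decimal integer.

Stored little-endian, the bytes at ascending addresses are A5 EB.
Read back as big-endian, the last byte is least significant, giving 0xA5EB.
0xA5EB = 42475.

42475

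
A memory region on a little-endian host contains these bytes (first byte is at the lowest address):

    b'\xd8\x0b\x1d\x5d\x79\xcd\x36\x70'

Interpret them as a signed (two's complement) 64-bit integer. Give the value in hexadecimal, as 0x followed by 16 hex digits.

0x7036CD795D1D0BD8

Little-endian stores the least-significant byte at the lowest address.
Reassemble most-significant byte first: 70 36 CD 79 5D 1D 0B D8 → 0x7036CD795D1D0BD8.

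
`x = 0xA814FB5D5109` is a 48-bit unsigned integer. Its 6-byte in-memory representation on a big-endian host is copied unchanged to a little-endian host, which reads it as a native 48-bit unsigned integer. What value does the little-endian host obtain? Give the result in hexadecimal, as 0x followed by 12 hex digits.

Stored big-endian, the bytes at ascending addresses are A8 14 FB 5D 51 09.
Read back as little-endian, the first byte is least significant, giving 0x09515DFB14A8.

0x09515DFB14A8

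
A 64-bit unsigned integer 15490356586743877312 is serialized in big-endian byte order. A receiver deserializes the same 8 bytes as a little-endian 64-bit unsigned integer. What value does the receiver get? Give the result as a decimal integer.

15490356586743877312 in 64-bit hexadecimal is 0xD6F8CD3E85004EC0.
Stored big-endian, the bytes at ascending addresses are D6 F8 CD 3E 85 00 4E C0.
Read back as little-endian, the first byte is least significant, giving 0xC04E00853ECDF8D6.
0xC04E00853ECDF8D6 = 13857013675749931222.

13857013675749931222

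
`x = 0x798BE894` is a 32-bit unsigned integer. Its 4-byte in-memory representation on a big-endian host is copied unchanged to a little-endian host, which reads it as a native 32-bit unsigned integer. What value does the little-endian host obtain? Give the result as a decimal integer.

Stored big-endian, the bytes at ascending addresses are 79 8B E8 94.
Read back as little-endian, the first byte is least significant, giving 0x94E88B79.
0x94E88B79 = 2498268025.

2498268025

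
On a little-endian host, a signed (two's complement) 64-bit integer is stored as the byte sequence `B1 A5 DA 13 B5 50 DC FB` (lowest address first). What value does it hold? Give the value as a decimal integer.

-298274736660896335

In little-endian order the low byte comes first in memory.
Reassemble most-significant byte first: FB DC 50 B5 13 DA A5 B1 → 0xFBDC50B513DAA5B1.
Top bit is set, so as a signed 64-bit value this is 0xFBDC50B513DAA5B1 − 2^64 = -298274736660896335.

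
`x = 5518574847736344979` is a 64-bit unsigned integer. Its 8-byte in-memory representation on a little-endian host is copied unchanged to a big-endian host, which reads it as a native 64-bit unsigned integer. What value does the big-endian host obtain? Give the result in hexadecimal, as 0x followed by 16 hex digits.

5518574847736344979 in 64-bit hexadecimal is 0x4C95EA95D9BAF193.
Stored little-endian, the bytes at ascending addresses are 93 F1 BA D9 95 EA 95 4C.
Read back as big-endian, the last byte is least significant, giving 0x93F1BAD995EA954C.

0x93F1BAD995EA954C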